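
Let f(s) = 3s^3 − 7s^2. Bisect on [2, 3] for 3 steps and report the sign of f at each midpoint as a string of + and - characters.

+-+

midpoint 2.5: f = 3.125 > 0 → [2, 2.5]
midpoint 2.25: f = -1.265625 < 0 → [2.25, 2.5]
midpoint 2.375: f = 0.705078 > 0 → [2.25, 2.375]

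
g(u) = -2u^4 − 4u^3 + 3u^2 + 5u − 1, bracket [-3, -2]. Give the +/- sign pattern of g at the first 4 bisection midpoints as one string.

---+

midpoint -2.5: g = -10.375 < 0 → [-2.5, -2]
midpoint -2.25: g = -2.757812 < 0 → [-2.25, -2]
midpoint -2.125: g = -0.477051 < 0 → [-2.125, -2]
midpoint -2.0625: g = 0.3525 > 0 → [-2.125, -2.0625]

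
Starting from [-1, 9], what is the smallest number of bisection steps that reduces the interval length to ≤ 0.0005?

15

Width after n steps is 10/2^n. Need 2^n ≥ 10/0.0005 = 20000.
2^14 = 16384 < 20000 ≤ 2^15 = 32768, so n = 15.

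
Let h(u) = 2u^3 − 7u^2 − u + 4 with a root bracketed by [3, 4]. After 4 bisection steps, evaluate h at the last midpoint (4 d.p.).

-0.9146

h(3.5) = 0.5 > 0, so the root lies in [3, 3.5]
h(3.25) = -4.53125 < 0, so the root lies in [3.25, 3.5]
h(3.375) = -2.222656 < 0, so the root lies in [3.375, 3.5]
h(3.4375) = -0.9146 < 0, so the root lies in [3.4375, 3.5]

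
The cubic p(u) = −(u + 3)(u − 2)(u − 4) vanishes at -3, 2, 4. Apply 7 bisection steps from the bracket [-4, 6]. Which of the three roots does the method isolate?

u = 1 gives p = -12, negative; keep [-4, 1]
u = -1.5 gives p = -28.875, negative; keep [-4, -1.5]
u = -2.75 gives p = -8.015625, negative; keep [-4, -2.75]
u = -3.375 gives p = 14.8652, positive; keep [-3.375, -2.75]
u = -3.0625 gives p = 2.2346, positive; keep [-3.0625, -2.75]
u = -2.90625 gives p = -3.1766, negative; keep [-3.0625, -2.90625]
u = -2.984375 gives p = -0.5439, negative; keep [-3.0625, -2.984375]

-3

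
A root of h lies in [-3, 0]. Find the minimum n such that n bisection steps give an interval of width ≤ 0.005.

10

Width after n steps is 3/2^n. Need 2^n ≥ 3/0.005 = 600.
2^9 = 512 < 600 ≤ 2^10 = 1024, so n = 10.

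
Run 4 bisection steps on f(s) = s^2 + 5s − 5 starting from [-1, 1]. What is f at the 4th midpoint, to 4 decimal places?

s = 0 gives f = -5, negative; keep [0, 1]
s = 0.5 gives f = -2.25, negative; keep [0.5, 1]
s = 0.75 gives f = -0.6875, negative; keep [0.75, 1]
s = 0.875 gives f = 0.1406, positive; keep [0.75, 0.875]

0.1406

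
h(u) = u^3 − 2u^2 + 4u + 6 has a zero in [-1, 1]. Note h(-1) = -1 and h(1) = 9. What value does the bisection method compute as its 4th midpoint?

m = 0, h(m) = 6 (+); new bracket [-1, 0]
m = -0.5, h(m) = 3.375 (+); new bracket [-1, -0.5]
m = -0.75, h(m) = 1.453125 (+); new bracket [-1, -0.75]
m = -0.875, h(m) = 0.2988 (+); new bracket [-1, -0.875]

-0.875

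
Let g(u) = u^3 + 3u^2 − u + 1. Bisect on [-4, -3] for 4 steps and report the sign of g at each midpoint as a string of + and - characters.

m = -3.5, g(m) = -1.625 (−); new bracket [-3.5, -3]
m = -3.25, g(m) = 1.609375 (+); new bracket [-3.5, -3.25]
m = -3.375, g(m) = 0.103516 (+); new bracket [-3.5, -3.375]
m = -3.4375, g(m) = -0.7322 (−); new bracket [-3.4375, -3.375]

-++-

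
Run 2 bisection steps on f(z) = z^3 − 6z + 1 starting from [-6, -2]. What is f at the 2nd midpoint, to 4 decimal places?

-8.0000

f(-4) = -39 < 0, so the root lies in [-4, -2]
f(-3) = -8 < 0, so the root lies in [-3, -2]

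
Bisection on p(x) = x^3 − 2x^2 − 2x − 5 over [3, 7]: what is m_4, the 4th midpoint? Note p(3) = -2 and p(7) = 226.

3.25

midpoint 5: p = 60 > 0 → [3, 5]
midpoint 4: p = 19 > 0 → [3, 4]
midpoint 3.5: p = 6.375 > 0 → [3, 3.5]
midpoint 3.25: p = 1.7031 > 0 → [3, 3.25]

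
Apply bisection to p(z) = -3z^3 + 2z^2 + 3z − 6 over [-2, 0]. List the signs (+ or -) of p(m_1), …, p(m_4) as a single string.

-+-+

midpoint -1: p = -4 < 0 → [-2, -1]
midpoint -1.5: p = 4.125 > 0 → [-1.5, -1]
midpoint -1.25: p = -0.765625 < 0 → [-1.5, -1.25]
midpoint -1.375: p = 1.4551 > 0 → [-1.375, -1.25]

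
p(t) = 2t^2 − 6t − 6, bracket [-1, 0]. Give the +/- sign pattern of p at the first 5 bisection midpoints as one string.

--++-

p(-0.5) = -2.5 < 0, so the root lies in [-1, -0.5]
p(-0.75) = -0.375 < 0, so the root lies in [-1, -0.75]
p(-0.875) = 0.78125 > 0, so the root lies in [-0.875, -0.75]
p(-0.8125) = 0.1953 > 0, so the root lies in [-0.8125, -0.75]
p(-0.78125) = -0.0918 < 0, so the root lies in [-0.8125, -0.78125]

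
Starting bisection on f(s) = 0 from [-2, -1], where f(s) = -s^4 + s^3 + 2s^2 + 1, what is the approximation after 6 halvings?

-1.203125

m = -1.5, f(m) = -2.9375 (−); new bracket [-1.5, -1]
m = -1.25, f(m) = -0.269531 (−); new bracket [-1.25, -1]
m = -1.125, f(m) = 0.505615 (+); new bracket [-1.25, -1.125]
m = -1.1875, f(m) = 0.1572 (+); new bracket [-1.25, -1.1875]
m = -1.21875, f(m) = -0.0458 (−); new bracket [-1.21875, -1.1875]
m = -1.203125, f(m) = 0.0582 (+); new bracket [-1.21875, -1.203125]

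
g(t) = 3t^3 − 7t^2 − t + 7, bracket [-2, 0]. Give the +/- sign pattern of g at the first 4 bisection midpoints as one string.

t = -1 gives g = -2, negative; keep [-1, 0]
t = -0.5 gives g = 5.375, positive; keep [-1, -0.5]
t = -0.75 gives g = 2.546875, positive; keep [-1, -0.75]
t = -0.875 gives g = 0.5059, positive; keep [-1, -0.875]

-+++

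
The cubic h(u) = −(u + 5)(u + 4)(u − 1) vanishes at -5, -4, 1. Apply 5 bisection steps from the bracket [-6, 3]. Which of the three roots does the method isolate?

m = -1.5, h(m) = 21.875 (+); new bracket [-1.5, 3]
m = 0.75, h(m) = 6.828125 (+); new bracket [0.75, 3]
m = 1.875, h(m) = -35.341797 (−); new bracket [0.75, 1.875]
m = 1.3125, h(m) = -10.4797 (−); new bracket [0.75, 1.3125]
m = 1.03125, h(m) = -0.9483 (−); new bracket [0.75, 1.03125]

1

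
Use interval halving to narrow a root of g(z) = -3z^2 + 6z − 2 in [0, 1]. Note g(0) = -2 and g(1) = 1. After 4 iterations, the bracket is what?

midpoint 0.5: g = 0.25 > 0 → [0, 0.5]
midpoint 0.25: g = -0.6875 < 0 → [0.25, 0.5]
midpoint 0.375: g = -0.171875 < 0 → [0.375, 0.5]
midpoint 0.4375: g = 0.0508 > 0 → [0.375, 0.4375]

[0.375, 0.4375]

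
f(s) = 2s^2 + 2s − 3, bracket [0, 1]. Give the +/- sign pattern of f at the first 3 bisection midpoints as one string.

m = 0.5, f(m) = -1.5 (−); new bracket [0.5, 1]
m = 0.75, f(m) = -0.375 (−); new bracket [0.75, 1]
m = 0.875, f(m) = 0.28125 (+); new bracket [0.75, 0.875]

--+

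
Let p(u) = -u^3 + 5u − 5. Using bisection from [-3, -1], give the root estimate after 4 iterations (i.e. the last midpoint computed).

u = -2 gives p = -7, negative; keep [-3, -2]
u = -2.5 gives p = -1.875, negative; keep [-3, -2.5]
u = -2.75 gives p = 2.046875, positive; keep [-2.75, -2.5]
u = -2.625 gives p = -0.0371, negative; keep [-2.75, -2.625]

-2.625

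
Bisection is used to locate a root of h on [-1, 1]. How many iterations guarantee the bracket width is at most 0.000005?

Width after n steps is 2/2^n. Need 2^n ≥ 2/0.000005 = 400000.
2^18 = 262144 < 400000 ≤ 2^19 = 524288, so n = 19.

19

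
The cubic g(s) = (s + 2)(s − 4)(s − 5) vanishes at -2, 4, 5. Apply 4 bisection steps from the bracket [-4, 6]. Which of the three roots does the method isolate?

-2

midpoint 1: g = 36 > 0 → [-4, 1]
midpoint -1.5: g = 17.875 > 0 → [-4, -1.5]
midpoint -2.75: g = -39.234375 < 0 → [-2.75, -1.5]
midpoint -2.125: g = -5.4551 < 0 → [-2.125, -1.5]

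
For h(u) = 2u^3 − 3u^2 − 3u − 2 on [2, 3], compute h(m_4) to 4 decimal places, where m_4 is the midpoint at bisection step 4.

u = 2.5 gives h = 3, positive; keep [2, 2.5]
u = 2.25 gives h = -1.15625, negative; keep [2.25, 2.5]
u = 2.375 gives h = 0.746094, positive; keep [2.25, 2.375]
u = 2.3125 gives h = -0.2476, negative; keep [2.3125, 2.375]

-0.2476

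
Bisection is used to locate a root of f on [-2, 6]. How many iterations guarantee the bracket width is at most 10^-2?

Width after n steps is 8/2^n. Need 2^n ≥ 8/10^-2 = 800.
2^9 = 512 < 800 ≤ 2^10 = 1024, so n = 10.

10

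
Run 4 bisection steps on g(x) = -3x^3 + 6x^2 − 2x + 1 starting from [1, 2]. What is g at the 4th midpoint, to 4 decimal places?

x = 1.5 gives g = 1.375, positive; keep [1.5, 2]
x = 1.75 gives g = -0.203125, negative; keep [1.5, 1.75]
x = 1.625 gives g = 0.720703, positive; keep [1.625, 1.75]
x = 1.6875 gives g = 0.2947, positive; keep [1.6875, 1.75]

0.2947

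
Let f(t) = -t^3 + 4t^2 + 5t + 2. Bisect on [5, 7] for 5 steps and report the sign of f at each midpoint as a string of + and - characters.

midpoint 6: f = -40 < 0 → [5, 6]
midpoint 5.5: f = -15.875 < 0 → [5, 5.5]
midpoint 5.25: f = -6.203125 < 0 → [5, 5.25]
midpoint 5.125: f = -1.9238 < 0 → [5, 5.125]
midpoint 5.0625: f = 0.0818 > 0 → [5.0625, 5.125]

----+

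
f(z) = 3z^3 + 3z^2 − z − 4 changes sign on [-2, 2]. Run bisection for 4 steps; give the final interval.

[0.75, 1]

z = 0 gives f = -4, negative; keep [0, 2]
z = 1 gives f = 1, positive; keep [0, 1]
z = 0.5 gives f = -3.375, negative; keep [0.5, 1]
z = 0.75 gives f = -1.7969, negative; keep [0.75, 1]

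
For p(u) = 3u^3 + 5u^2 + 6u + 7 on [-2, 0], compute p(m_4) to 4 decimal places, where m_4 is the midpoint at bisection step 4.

m = -1, p(m) = 3 (+); new bracket [-2, -1]
m = -1.5, p(m) = -0.875 (−); new bracket [-1.5, -1]
m = -1.25, p(m) = 1.453125 (+); new bracket [-1.5, -1.25]
m = -1.375, p(m) = 0.4043 (+); new bracket [-1.5, -1.375]

0.4043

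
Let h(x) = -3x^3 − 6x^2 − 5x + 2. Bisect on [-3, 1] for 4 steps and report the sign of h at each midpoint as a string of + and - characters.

x = -1 gives h = 4, positive; keep [-1, 1]
x = 0 gives h = 2, positive; keep [0, 1]
x = 0.5 gives h = -2.375, negative; keep [0, 0.5]
x = 0.25 gives h = 0.3281, positive; keep [0.25, 0.5]

++-+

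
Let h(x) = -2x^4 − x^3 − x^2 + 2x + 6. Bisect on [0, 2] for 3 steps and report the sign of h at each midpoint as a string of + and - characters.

+-+

x = 1 gives h = 4, positive; keep [1, 2]
x = 1.5 gives h = -6.75, negative; keep [1, 1.5]
x = 1.25 gives h = 0.101562, positive; keep [1.25, 1.5]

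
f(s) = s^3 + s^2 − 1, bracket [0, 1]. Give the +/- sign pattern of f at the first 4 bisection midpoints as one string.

f(0.5) = -0.625 < 0, so the root lies in [0.5, 1]
f(0.75) = -0.015625 < 0, so the root lies in [0.75, 1]
f(0.875) = 0.435547 > 0, so the root lies in [0.75, 0.875]
f(0.8125) = 0.1965 > 0, so the root lies in [0.75, 0.8125]

--++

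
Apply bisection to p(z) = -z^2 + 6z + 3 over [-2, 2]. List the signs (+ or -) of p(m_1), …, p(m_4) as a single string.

p(0) = 3 > 0, so the root lies in [-2, 0]
p(-1) = -4 < 0, so the root lies in [-1, 0]
p(-0.5) = -0.25 < 0, so the root lies in [-0.5, 0]
p(-0.25) = 1.4375 > 0, so the root lies in [-0.5, -0.25]

+--+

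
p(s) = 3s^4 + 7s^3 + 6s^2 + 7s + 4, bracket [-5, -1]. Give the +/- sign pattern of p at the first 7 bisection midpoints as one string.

s = -3 gives p = 91, positive; keep [-3, -1]
s = -2 gives p = 6, positive; keep [-2, -1]
s = -1.5 gives p = -1.4375, negative; keep [-2, -1.5]
s = -1.75 gives p = 0.7461, positive; keep [-1.75, -1.5]
s = -1.625 gives p = -0.6497, negative; keep [-1.75, -1.625]
s = -1.6875 gives p = -0.0371, negative; keep [-1.75, -1.6875]
s = -1.71875 gives p = 0.332, positive; keep [-1.71875, -1.6875]

++-+--+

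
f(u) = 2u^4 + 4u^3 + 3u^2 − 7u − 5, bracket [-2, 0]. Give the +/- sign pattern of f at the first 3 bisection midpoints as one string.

midpoint -1: f = 3 > 0 → [-1, 0]
midpoint -0.5: f = -1.125 < 0 → [-1, -0.5]
midpoint -0.75: f = 0.882812 > 0 → [-0.75, -0.5]

+-+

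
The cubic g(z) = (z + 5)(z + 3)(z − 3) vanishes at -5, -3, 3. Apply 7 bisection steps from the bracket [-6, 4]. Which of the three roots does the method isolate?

3

m = -1, g(m) = -32 (−); new bracket [-1, 4]
m = 1.5, g(m) = -43.875 (−); new bracket [1.5, 4]
m = 2.75, g(m) = -11.140625 (−); new bracket [2.75, 4]
m = 3.375, g(m) = 20.0215 (+); new bracket [2.75, 3.375]
m = 3.0625, g(m) = 3.0549 (+); new bracket [2.75, 3.0625]
m = 2.90625, g(m) = -4.3778 (−); new bracket [2.90625, 3.0625]
m = 2.984375, g(m) = -0.7466 (−); new bracket [2.984375, 3.0625]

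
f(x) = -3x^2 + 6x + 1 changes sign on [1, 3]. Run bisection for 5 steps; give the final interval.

[2.125, 2.1875]

x = 2 gives f = 1, positive; keep [2, 3]
x = 2.5 gives f = -2.75, negative; keep [2, 2.5]
x = 2.25 gives f = -0.6875, negative; keep [2, 2.25]
x = 2.125 gives f = 0.2031, positive; keep [2.125, 2.25]
x = 2.1875 gives f = -0.2305, negative; keep [2.125, 2.1875]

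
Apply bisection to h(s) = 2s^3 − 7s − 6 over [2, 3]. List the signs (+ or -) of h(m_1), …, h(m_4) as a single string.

++--

midpoint 2.5: h = 7.75 > 0 → [2, 2.5]
midpoint 2.25: h = 1.03125 > 0 → [2, 2.25]
midpoint 2.125: h = -1.683594 < 0 → [2.125, 2.25]
midpoint 2.1875: h = -0.3774 < 0 → [2.1875, 2.25]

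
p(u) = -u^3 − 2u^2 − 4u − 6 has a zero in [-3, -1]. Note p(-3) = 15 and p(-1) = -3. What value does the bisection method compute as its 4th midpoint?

m = -2, p(m) = 2 (+); new bracket [-2, -1]
m = -1.5, p(m) = -1.125 (−); new bracket [-2, -1.5]
m = -1.75, p(m) = 0.234375 (+); new bracket [-1.75, -1.5]
m = -1.625, p(m) = -0.4902 (−); new bracket [-1.75, -1.625]

-1.625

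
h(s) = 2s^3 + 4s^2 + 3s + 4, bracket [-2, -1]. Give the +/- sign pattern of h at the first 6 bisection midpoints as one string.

++--+-

s = -1.5 gives h = 1.75, positive; keep [-2, -1.5]
s = -1.75 gives h = 0.28125, positive; keep [-2, -1.75]
s = -1.875 gives h = -0.746094, negative; keep [-1.875, -1.75]
s = -1.8125 gives h = -0.2056, negative; keep [-1.8125, -1.75]
s = -1.78125 gives h = 0.0444, positive; keep [-1.8125, -1.78125]
s = -1.796875 gives h = -0.0789, negative; keep [-1.796875, -1.78125]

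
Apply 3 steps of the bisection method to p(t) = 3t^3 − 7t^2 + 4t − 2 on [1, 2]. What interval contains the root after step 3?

t = 1.5 gives p = -1.625, negative; keep [1.5, 2]
t = 1.75 gives p = -0.359375, negative; keep [1.75, 2]
t = 1.875 gives p = 0.666016, positive; keep [1.75, 1.875]

[1.75, 1.875]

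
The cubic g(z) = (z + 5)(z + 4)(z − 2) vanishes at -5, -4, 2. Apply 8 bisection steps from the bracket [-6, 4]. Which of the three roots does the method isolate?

m = -1, g(m) = -36 (−); new bracket [-1, 4]
m = 1.5, g(m) = -17.875 (−); new bracket [1.5, 4]
m = 2.75, g(m) = 39.234375 (+); new bracket [1.5, 2.75]
m = 2.125, g(m) = 5.4551 (+); new bracket [1.5, 2.125]
m = 1.8125, g(m) = -7.4246 (−); new bracket [1.8125, 2.125]
m = 1.96875, g(m) = -1.2998 (−); new bracket [1.96875, 2.125]
m = 2.046875, g(m) = 1.9974 (+); new bracket [1.96875, 2.046875]
m = 2.0078125, g(m) = 0.3289 (+); new bracket [1.96875, 2.0078125]

2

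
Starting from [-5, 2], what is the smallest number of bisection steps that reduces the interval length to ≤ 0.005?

11

Width after n steps is 7/2^n. Need 2^n ≥ 7/0.005 = 1400.
2^10 = 1024 < 1400 ≤ 2^11 = 2048, so n = 11.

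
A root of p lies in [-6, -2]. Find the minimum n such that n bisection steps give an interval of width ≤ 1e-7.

Width after n steps is 4/2^n. Need 2^n ≥ 4/1e-7 = 40000000.
2^25 = 33554432 < 40000000 ≤ 2^26 = 67108864, so n = 26.

26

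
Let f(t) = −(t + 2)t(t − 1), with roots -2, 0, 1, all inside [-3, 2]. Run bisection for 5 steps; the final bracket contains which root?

-2

f(-0.5) = -1.125 < 0, so the root lies in [-3, -0.5]
f(-1.75) = -1.203125 < 0, so the root lies in [-3, -1.75]
f(-2.375) = 3.005859 > 0, so the root lies in [-2.375, -1.75]
f(-2.0625) = 0.3948 > 0, so the root lies in [-2.0625, -1.75]
f(-1.90625) = -0.5194 < 0, so the root lies in [-2.0625, -1.90625]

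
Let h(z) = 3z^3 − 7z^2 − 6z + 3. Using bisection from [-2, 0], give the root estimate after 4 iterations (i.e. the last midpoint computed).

-0.875

m = -1, h(m) = -1 (−); new bracket [-1, 0]
m = -0.5, h(m) = 3.875 (+); new bracket [-1, -0.5]
m = -0.75, h(m) = 2.296875 (+); new bracket [-1, -0.75]
m = -0.875, h(m) = 0.8809 (+); new bracket [-1, -0.875]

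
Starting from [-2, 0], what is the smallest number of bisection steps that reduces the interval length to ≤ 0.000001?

Width after n steps is 2/2^n. Need 2^n ≥ 2/0.000001 = 2000000.
2^20 = 1048576 < 2000000 ≤ 2^21 = 2097152, so n = 21.

21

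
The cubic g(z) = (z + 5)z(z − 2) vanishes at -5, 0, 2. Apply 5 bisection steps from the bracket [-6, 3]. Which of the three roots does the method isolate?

midpoint -1.5: g = 18.375 > 0 → [-6, -1.5]
midpoint -3.75: g = 26.953125 > 0 → [-6, -3.75]
midpoint -4.875: g = 4.189453 > 0 → [-6, -4.875]
midpoint -5.4375: g = -17.6931 < 0 → [-5.4375, -4.875]
midpoint -5.15625: g = -5.7655 < 0 → [-5.15625, -4.875]

-5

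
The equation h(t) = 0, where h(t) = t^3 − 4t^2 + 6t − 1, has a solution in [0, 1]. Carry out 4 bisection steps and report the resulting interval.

[0.1875, 0.25]

midpoint 0.5: h = 1.125 > 0 → [0, 0.5]
midpoint 0.25: h = 0.265625 > 0 → [0, 0.25]
midpoint 0.125: h = -0.310547 < 0 → [0.125, 0.25]
midpoint 0.1875: h = -0.009 < 0 → [0.1875, 0.25]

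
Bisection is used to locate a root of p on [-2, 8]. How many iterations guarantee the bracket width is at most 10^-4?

Width after n steps is 10/2^n. Need 2^n ≥ 10/10^-4 = 100000.
2^16 = 65536 < 100000 ≤ 2^17 = 131072, so n = 17.

17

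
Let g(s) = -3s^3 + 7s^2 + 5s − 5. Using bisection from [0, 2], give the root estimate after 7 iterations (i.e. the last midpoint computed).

0.609375

g(1) = 4 > 0, so the root lies in [0, 1]
g(0.5) = -1.125 < 0, so the root lies in [0.5, 1]
g(0.75) = 1.421875 > 0, so the root lies in [0.5, 0.75]
g(0.625) = 0.127 > 0, so the root lies in [0.5, 0.625]
g(0.5625) = -0.5066 < 0, so the root lies in [0.5625, 0.625]
g(0.59375) = -0.1914 < 0, so the root lies in [0.59375, 0.625]
g(0.609375) = -0.0326 < 0, so the root lies in [0.609375, 0.625]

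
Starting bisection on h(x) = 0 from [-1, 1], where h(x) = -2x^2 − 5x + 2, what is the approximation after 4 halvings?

0.375

x = 0 gives h = 2, positive; keep [0, 1]
x = 0.5 gives h = -1, negative; keep [0, 0.5]
x = 0.25 gives h = 0.625, positive; keep [0.25, 0.5]
x = 0.375 gives h = -0.1562, negative; keep [0.25, 0.375]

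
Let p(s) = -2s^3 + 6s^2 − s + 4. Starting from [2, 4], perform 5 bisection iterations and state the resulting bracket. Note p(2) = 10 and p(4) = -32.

m = 3, p(m) = 1 (+); new bracket [3, 4]
m = 3.5, p(m) = -11.75 (−); new bracket [3, 3.5]
m = 3.25, p(m) = -4.53125 (−); new bracket [3, 3.25]
m = 3.125, p(m) = -1.5664 (−); new bracket [3, 3.125]
m = 3.0625, p(m) = -0.2349 (−); new bracket [3, 3.0625]

[3, 3.0625]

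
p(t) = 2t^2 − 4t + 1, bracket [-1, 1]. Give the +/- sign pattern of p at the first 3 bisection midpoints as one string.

+-+

t = 0 gives p = 1, positive; keep [0, 1]
t = 0.5 gives p = -0.5, negative; keep [0, 0.5]
t = 0.25 gives p = 0.125, positive; keep [0.25, 0.5]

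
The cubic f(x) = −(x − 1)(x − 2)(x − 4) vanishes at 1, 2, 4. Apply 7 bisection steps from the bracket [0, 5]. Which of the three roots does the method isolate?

x = 2.5 gives f = 1.125, positive; keep [2.5, 5]
x = 3.75 gives f = 1.203125, positive; keep [3.75, 5]
x = 4.375 gives f = -3.005859, negative; keep [3.75, 4.375]
x = 4.0625 gives f = -0.3948, negative; keep [3.75, 4.0625]
x = 3.90625 gives f = 0.5194, positive; keep [3.90625, 4.0625]
x = 3.984375 gives f = 0.0925, positive; keep [3.984375, 4.0625]
x = 4.0234375 gives f = -0.1434, negative; keep [3.984375, 4.0234375]

4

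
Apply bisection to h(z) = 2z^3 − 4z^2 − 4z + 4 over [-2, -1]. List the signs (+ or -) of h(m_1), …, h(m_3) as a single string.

--+

m = -1.5, h(m) = -5.75 (−); new bracket [-1.5, -1]
m = -1.25, h(m) = -1.15625 (−); new bracket [-1.25, -1]
m = -1.125, h(m) = 0.589844 (+); new bracket [-1.25, -1.125]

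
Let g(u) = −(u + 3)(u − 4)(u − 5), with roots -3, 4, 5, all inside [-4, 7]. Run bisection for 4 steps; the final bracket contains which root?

m = 1.5, g(m) = -39.375 (−); new bracket [-4, 1.5]
m = -1.25, g(m) = -57.421875 (−); new bracket [-4, -1.25]
m = -2.625, g(m) = -18.943359 (−); new bracket [-4, -2.625]
m = -3.3125, g(m) = 18.9954 (+); new bracket [-3.3125, -2.625]

-3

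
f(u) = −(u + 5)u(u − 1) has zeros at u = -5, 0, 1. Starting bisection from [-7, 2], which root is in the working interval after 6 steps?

-5

u = -2.5 gives f = -21.875, negative; keep [-7, -2.5]
u = -4.75 gives f = -6.828125, negative; keep [-7, -4.75]
u = -5.875 gives f = 35.341797, positive; keep [-5.875, -4.75]
u = -5.3125 gives f = 10.4797, positive; keep [-5.3125, -4.75]
u = -5.03125 gives f = 0.9483, positive; keep [-5.03125, -4.75]
u = -4.890625 gives f = -3.151, negative; keep [-5.03125, -4.890625]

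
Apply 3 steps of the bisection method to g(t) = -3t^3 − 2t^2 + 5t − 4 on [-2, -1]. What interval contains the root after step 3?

midpoint -1.5: g = -5.875 < 0 → [-2, -1.5]
midpoint -1.75: g = -2.796875 < 0 → [-2, -1.75]
midpoint -1.875: g = -0.630859 < 0 → [-2, -1.875]

[-2, -1.875]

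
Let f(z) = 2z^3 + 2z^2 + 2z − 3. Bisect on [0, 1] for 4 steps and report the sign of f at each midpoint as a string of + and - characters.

-+--

z = 0.5 gives f = -1.25, negative; keep [0.5, 1]
z = 0.75 gives f = 0.46875, positive; keep [0.5, 0.75]
z = 0.625 gives f = -0.480469, negative; keep [0.625, 0.75]
z = 0.6875 gives f = -0.0298, negative; keep [0.6875, 0.75]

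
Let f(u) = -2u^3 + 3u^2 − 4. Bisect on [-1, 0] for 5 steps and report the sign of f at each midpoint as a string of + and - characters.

---+-

m = -0.5, f(m) = -3 (−); new bracket [-1, -0.5]
m = -0.75, f(m) = -1.46875 (−); new bracket [-1, -0.75]
m = -0.875, f(m) = -0.363281 (−); new bracket [-1, -0.875]
m = -0.9375, f(m) = 0.2847 (+); new bracket [-0.9375, -0.875]
m = -0.90625, f(m) = -0.0475 (−); new bracket [-0.9375, -0.90625]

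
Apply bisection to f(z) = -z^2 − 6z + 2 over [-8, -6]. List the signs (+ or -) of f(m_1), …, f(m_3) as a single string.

--+

midpoint -7: f = -5 < 0 → [-7, -6]
midpoint -6.5: f = -1.25 < 0 → [-6.5, -6]
midpoint -6.25: f = 0.4375 > 0 → [-6.5, -6.25]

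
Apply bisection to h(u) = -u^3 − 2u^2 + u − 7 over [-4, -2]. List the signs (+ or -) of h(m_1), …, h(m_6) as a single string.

midpoint -3: h = -1 < 0 → [-4, -3]
midpoint -3.5: h = 7.875 > 0 → [-3.5, -3]
midpoint -3.25: h = 2.953125 > 0 → [-3.25, -3]
midpoint -3.125: h = 0.8613 > 0 → [-3.125, -3]
midpoint -3.0625: h = -0.0974 < 0 → [-3.125, -3.0625]
midpoint -3.09375: h = 0.3748 > 0 → [-3.09375, -3.0625]

-+++-+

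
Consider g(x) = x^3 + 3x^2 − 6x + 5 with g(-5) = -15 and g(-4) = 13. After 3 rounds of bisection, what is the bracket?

midpoint -4.5: g = 1.625 > 0 → [-5, -4.5]
midpoint -4.75: g = -5.984375 < 0 → [-4.75, -4.5]
midpoint -4.625: g = -2.009766 < 0 → [-4.625, -4.5]

[-4.625, -4.5]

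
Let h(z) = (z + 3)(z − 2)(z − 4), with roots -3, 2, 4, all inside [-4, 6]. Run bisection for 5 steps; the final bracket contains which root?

h(1) = 12 > 0, so the root lies in [-4, 1]
h(-1.5) = 28.875 > 0, so the root lies in [-4, -1.5]
h(-2.75) = 8.015625 > 0, so the root lies in [-4, -2.75]
h(-3.375) = -14.8652 < 0, so the root lies in [-3.375, -2.75]
h(-3.0625) = -2.2346 < 0, so the root lies in [-3.0625, -2.75]

-3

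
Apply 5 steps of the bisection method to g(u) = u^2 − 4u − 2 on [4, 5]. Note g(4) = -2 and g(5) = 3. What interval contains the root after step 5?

midpoint 4.5: g = 0.25 > 0 → [4, 4.5]
midpoint 4.25: g = -0.9375 < 0 → [4.25, 4.5]
midpoint 4.375: g = -0.359375 < 0 → [4.375, 4.5]
midpoint 4.4375: g = -0.0586 < 0 → [4.4375, 4.5]
midpoint 4.46875: g = 0.0947 > 0 → [4.4375, 4.46875]

[4.4375, 4.46875]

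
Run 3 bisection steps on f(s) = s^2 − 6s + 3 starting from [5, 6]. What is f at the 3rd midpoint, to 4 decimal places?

-0.3594

f(5.5) = 0.25 > 0, so the root lies in [5, 5.5]
f(5.25) = -0.9375 < 0, so the root lies in [5.25, 5.5]
f(5.375) = -0.359375 < 0, so the root lies in [5.375, 5.5]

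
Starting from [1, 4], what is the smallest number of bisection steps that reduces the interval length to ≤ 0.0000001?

Width after n steps is 3/2^n. Need 2^n ≥ 3/0.0000001 = 30000000.
2^24 = 16777216 < 30000000 ≤ 2^25 = 33554432, so n = 25.

25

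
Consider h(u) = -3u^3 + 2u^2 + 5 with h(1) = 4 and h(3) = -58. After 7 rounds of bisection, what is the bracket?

u = 2 gives h = -11, negative; keep [1, 2]
u = 1.5 gives h = -0.625, negative; keep [1, 1.5]
u = 1.25 gives h = 2.265625, positive; keep [1.25, 1.5]
u = 1.375 gives h = 0.9824, positive; keep [1.375, 1.5]
u = 1.4375 gives h = 0.2214, positive; keep [1.4375, 1.5]
u = 1.46875 gives h = -0.1908, negative; keep [1.4375, 1.46875]
u = 1.453125 gives h = 0.018, positive; keep [1.453125, 1.46875]

[1.453125, 1.46875]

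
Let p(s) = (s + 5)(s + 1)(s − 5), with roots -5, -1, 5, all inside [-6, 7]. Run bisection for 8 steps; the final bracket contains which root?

5

s = 0.5 gives p = -37.125, negative; keep [0.5, 7]
s = 3.75 gives p = -51.953125, negative; keep [3.75, 7]
s = 5.375 gives p = 24.802734, positive; keep [3.75, 5.375]
s = 4.5625 gives p = -23.2712, negative; keep [4.5625, 5.375]
s = 4.96875 gives p = -1.8594, negative; keep [4.96875, 5.375]
s = 5.171875 gives p = 10.7902, positive; keep [4.96875, 5.171875]
s = 5.0703125 gives p = 4.2982, positive; keep [4.96875, 5.0703125]
s = 5.01953125 gives p = 1.178, positive; keep [4.96875, 5.01953125]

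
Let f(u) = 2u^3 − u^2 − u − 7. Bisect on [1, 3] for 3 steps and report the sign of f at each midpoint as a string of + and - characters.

midpoint 2: f = 3 > 0 → [1, 2]
midpoint 1.5: f = -4 < 0 → [1.5, 2]
midpoint 1.75: f = -1.09375 < 0 → [1.75, 2]

+--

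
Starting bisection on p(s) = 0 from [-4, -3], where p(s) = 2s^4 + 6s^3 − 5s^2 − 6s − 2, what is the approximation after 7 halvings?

m = -3.5, p(m) = 0.625 (+); new bracket [-3.5, -3]
m = -3.25, p(m) = -18.148438 (−); new bracket [-3.5, -3.25]
m = -3.375, p(m) = -9.870605 (−); new bracket [-3.5, -3.375]
m = -3.4375, p(m) = -4.9155 (−); new bracket [-3.5, -3.4375]
m = -3.46875, p(m) = -2.2204 (−); new bracket [-3.5, -3.46875]
m = -3.484375, p(m) = -0.8167 (−); new bracket [-3.5, -3.484375]
m = -3.4921875, p(m) = -0.1007 (−); new bracket [-3.5, -3.4921875]

-3.4921875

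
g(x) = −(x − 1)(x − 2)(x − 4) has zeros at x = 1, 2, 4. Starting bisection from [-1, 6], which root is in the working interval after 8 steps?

4

g(2.5) = 1.125 > 0, so the root lies in [2.5, 6]
g(4.25) = -1.828125 < 0, so the root lies in [2.5, 4.25]
g(3.375) = 2.041016 > 0, so the root lies in [3.375, 4.25]
g(3.8125) = 0.9558 > 0, so the root lies in [3.8125, 4.25]
g(4.03125) = -0.1924 < 0, so the root lies in [3.8125, 4.03125]
g(3.921875) = 0.4387 > 0, so the root lies in [3.921875, 4.03125]
g(3.9765625) = 0.1379 > 0, so the root lies in [3.9765625, 4.03125]
g(4.00390625) = -0.0235 < 0, so the root lies in [3.9765625, 4.00390625]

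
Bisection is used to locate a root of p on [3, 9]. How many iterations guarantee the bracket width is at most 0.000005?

Width after n steps is 6/2^n. Need 2^n ≥ 6/0.000005 = 1200000.
2^20 = 1048576 < 1200000 ≤ 2^21 = 2097152, so n = 21.

21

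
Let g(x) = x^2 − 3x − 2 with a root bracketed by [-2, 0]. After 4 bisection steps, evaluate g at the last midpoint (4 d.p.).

g(-1) = 2 > 0, so the root lies in [-1, 0]
g(-0.5) = -0.25 < 0, so the root lies in [-1, -0.5]
g(-0.75) = 0.8125 > 0, so the root lies in [-0.75, -0.5]
g(-0.625) = 0.2656 > 0, so the root lies in [-0.625, -0.5]

0.2656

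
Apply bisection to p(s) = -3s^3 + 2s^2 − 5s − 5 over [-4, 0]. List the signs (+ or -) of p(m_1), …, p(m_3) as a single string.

m = -2, p(m) = 37 (+); new bracket [-2, 0]
m = -1, p(m) = 5 (+); new bracket [-1, 0]
m = -0.5, p(m) = -1.625 (−); new bracket [-1, -0.5]

++-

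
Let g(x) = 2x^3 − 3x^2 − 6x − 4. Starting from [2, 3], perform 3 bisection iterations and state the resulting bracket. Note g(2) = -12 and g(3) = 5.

[2.75, 2.875]

midpoint 2.5: g = -6.5 < 0 → [2.5, 3]
midpoint 2.75: g = -1.59375 < 0 → [2.75, 3]
midpoint 2.875: g = 1.480469 > 0 → [2.75, 2.875]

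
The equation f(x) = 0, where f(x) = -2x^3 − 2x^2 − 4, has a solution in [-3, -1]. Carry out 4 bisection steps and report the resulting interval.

[-1.75, -1.625]

f(-2) = 4 > 0, so the root lies in [-2, -1]
f(-1.5) = -1.75 < 0, so the root lies in [-2, -1.5]
f(-1.75) = 0.59375 > 0, so the root lies in [-1.75, -1.5]
f(-1.625) = -0.6992 < 0, so the root lies in [-1.75, -1.625]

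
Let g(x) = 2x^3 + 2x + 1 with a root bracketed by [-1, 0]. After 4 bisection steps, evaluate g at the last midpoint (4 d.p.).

g(-0.5) = -0.25 < 0, so the root lies in [-0.5, 0]
g(-0.25) = 0.46875 > 0, so the root lies in [-0.5, -0.25]
g(-0.375) = 0.144531 > 0, so the root lies in [-0.5, -0.375]
g(-0.4375) = -0.0425 < 0, so the root lies in [-0.4375, -0.375]

-0.0425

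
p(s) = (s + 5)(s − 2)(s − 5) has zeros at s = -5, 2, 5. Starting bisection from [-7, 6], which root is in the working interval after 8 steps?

-5

s = -0.5 gives p = 61.875, positive; keep [-7, -0.5]
s = -3.75 gives p = 62.890625, positive; keep [-7, -3.75]
s = -5.375 gives p = -28.693359, negative; keep [-5.375, -3.75]
s = -4.5625 gives p = 27.4548, positive; keep [-5.375, -4.5625]
s = -4.96875 gives p = 2.1709, positive; keep [-5.375, -4.96875]
s = -5.171875 gives p = -12.5385, negative; keep [-5.171875, -4.96875]
s = -5.0703125 gives p = -5.0063, negative; keep [-5.0703125, -4.96875]
s = -5.01953125 gives p = -1.3737, negative; keep [-5.01953125, -4.96875]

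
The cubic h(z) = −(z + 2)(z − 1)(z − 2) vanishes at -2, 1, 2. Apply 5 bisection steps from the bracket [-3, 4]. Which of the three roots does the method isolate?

-2

h(0.5) = -1.875 < 0, so the root lies in [-3, 0.5]
h(-1.25) = -5.484375 < 0, so the root lies in [-3, -1.25]
h(-2.125) = 1.611328 > 0, so the root lies in [-2.125, -1.25]
h(-1.6875) = -3.0969 < 0, so the root lies in [-2.125, -1.6875]
h(-1.90625) = -1.0643 < 0, so the root lies in [-2.125, -1.90625]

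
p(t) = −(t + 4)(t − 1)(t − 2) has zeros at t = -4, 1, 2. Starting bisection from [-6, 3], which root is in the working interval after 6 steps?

t = -1.5 gives p = -21.875, negative; keep [-6, -1.5]
t = -3.75 gives p = -6.828125, negative; keep [-6, -3.75]
t = -4.875 gives p = 35.341797, positive; keep [-4.875, -3.75]
t = -4.3125 gives p = 10.4797, positive; keep [-4.3125, -3.75]
t = -4.03125 gives p = 0.9483, positive; keep [-4.03125, -3.75]
t = -3.890625 gives p = -3.151, negative; keep [-4.03125, -3.890625]

-4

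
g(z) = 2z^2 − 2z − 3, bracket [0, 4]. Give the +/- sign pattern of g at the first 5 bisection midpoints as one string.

+---+

m = 2, g(m) = 1 (+); new bracket [0, 2]
m = 1, g(m) = -3 (−); new bracket [1, 2]
m = 1.5, g(m) = -1.5 (−); new bracket [1.5, 2]
m = 1.75, g(m) = -0.375 (−); new bracket [1.75, 2]
m = 1.875, g(m) = 0.2812 (+); new bracket [1.75, 1.875]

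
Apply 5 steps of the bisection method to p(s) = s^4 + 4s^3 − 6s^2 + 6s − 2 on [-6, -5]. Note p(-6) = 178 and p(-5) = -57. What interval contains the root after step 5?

[-5.375, -5.34375]

midpoint -5.5: p = 33.0625 > 0 → [-5.5, -5]
midpoint -5.25: p = -17.996094 < 0 → [-5.5, -5.25]
midpoint -5.375: p = 5.926025 > 0 → [-5.375, -5.25]
midpoint -5.3125: p = -6.4241 < 0 → [-5.375, -5.3125]
midpoint -5.34375: p = -0.3479 < 0 → [-5.375, -5.34375]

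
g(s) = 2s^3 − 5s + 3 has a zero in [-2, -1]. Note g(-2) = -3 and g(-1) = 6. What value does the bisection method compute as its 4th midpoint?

g(-1.5) = 3.75 > 0, so the root lies in [-2, -1.5]
g(-1.75) = 1.03125 > 0, so the root lies in [-2, -1.75]
g(-1.875) = -0.808594 < 0, so the root lies in [-1.875, -1.75]
g(-1.8125) = 0.1538 > 0, so the root lies in [-1.875, -1.8125]

-1.8125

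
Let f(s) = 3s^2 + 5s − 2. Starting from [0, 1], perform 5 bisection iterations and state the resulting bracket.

[0.3125, 0.34375]

midpoint 0.5: f = 1.25 > 0 → [0, 0.5]
midpoint 0.25: f = -0.5625 < 0 → [0.25, 0.5]
midpoint 0.375: f = 0.296875 > 0 → [0.25, 0.375]
midpoint 0.3125: f = -0.1445 < 0 → [0.3125, 0.375]
midpoint 0.34375: f = 0.0732 > 0 → [0.3125, 0.34375]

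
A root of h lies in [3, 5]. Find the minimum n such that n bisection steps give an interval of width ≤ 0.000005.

19

Width after n steps is 2/2^n. Need 2^n ≥ 2/0.000005 = 400000.
2^18 = 262144 < 400000 ≤ 2^19 = 524288, so n = 19.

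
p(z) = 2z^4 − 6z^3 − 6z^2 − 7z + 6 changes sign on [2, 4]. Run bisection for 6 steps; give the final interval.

m = 3, p(m) = -69 (−); new bracket [3, 4]
m = 3.5, p(m) = -49.125 (−); new bracket [3.5, 4]
m = 3.75, p(m) = -25.523438 (−); new bracket [3.75, 4]
m = 3.875, p(m) = -9.394 (−); new bracket [3.875, 4]
m = 3.9375, p(m) = -0.1235 (−); new bracket [3.9375, 4]
m = 3.96875, p(m) = 4.8293 (+); new bracket [3.9375, 3.96875]

[3.9375, 3.96875]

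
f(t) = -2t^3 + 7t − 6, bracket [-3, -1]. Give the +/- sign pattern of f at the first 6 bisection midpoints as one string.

f(-2) = -4 < 0, so the root lies in [-3, -2]
f(-2.5) = 7.75 > 0, so the root lies in [-2.5, -2]
f(-2.25) = 1.03125 > 0, so the root lies in [-2.25, -2]
f(-2.125) = -1.6836 < 0, so the root lies in [-2.25, -2.125]
f(-2.1875) = -0.3774 < 0, so the root lies in [-2.25, -2.1875]
f(-2.21875) = 0.3139 > 0, so the root lies in [-2.21875, -2.1875]

-++--+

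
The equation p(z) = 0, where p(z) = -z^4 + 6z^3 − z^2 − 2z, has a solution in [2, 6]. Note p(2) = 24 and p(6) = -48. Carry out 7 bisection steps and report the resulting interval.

m = 4, p(m) = 104 (+); new bracket [4, 6]
m = 5, p(m) = 90 (+); new bracket [5, 6]
m = 5.5, p(m) = 41.9375 (+); new bracket [5.5, 6]
m = 5.75, p(m) = 2.9648 (+); new bracket [5.75, 6]
m = 5.875, p(m) = -20.9182 (−); new bracket [5.75, 5.875]
m = 5.8125, p(m) = -8.5896 (−); new bracket [5.75, 5.8125]
m = 5.78125, p(m) = -2.7172 (−); new bracket [5.75, 5.78125]

[5.75, 5.78125]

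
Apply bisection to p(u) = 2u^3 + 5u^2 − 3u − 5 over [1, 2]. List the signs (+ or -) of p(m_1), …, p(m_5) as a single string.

p(1.5) = 8.5 > 0, so the root lies in [1, 1.5]
p(1.25) = 2.96875 > 0, so the root lies in [1, 1.25]
p(1.125) = 0.800781 > 0, so the root lies in [1, 1.125]
p(1.0625) = -0.144 < 0, so the root lies in [1.0625, 1.125]
p(1.09375) = 0.3171 > 0, so the root lies in [1.0625, 1.09375]

+++-+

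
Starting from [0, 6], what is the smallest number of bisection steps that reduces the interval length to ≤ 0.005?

11

Width after n steps is 6/2^n. Need 2^n ≥ 6/0.005 = 1200.
2^10 = 1024 < 1200 ≤ 2^11 = 2048, so n = 11.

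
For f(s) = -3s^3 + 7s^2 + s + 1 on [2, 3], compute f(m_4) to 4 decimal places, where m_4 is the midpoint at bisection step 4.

-0.9519

s = 2.5 gives f = 0.375, positive; keep [2.5, 3]
s = 2.75 gives f = -5.703125, negative; keep [2.5, 2.75]
s = 2.625 gives f = -2.404297, negative; keep [2.5, 2.625]
s = 2.5625 gives f = -0.9519, negative; keep [2.5, 2.5625]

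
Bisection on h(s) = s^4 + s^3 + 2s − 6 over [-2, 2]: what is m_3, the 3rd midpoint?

1.5

m = 0, h(m) = -6 (−); new bracket [0, 2]
m = 1, h(m) = -2 (−); new bracket [1, 2]
m = 1.5, h(m) = 5.4375 (+); new bracket [1, 1.5]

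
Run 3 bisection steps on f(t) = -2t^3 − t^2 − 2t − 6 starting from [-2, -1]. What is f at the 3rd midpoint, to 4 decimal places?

t = -1.5 gives f = 1.5, positive; keep [-1.5, -1]
t = -1.25 gives f = -1.15625, negative; keep [-1.5, -1.25]
t = -1.375 gives f = 0.058594, positive; keep [-1.375, -1.25]

0.0586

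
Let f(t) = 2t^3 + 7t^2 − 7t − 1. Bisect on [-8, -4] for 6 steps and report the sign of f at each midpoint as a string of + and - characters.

t = -6 gives f = -139, negative; keep [-6, -4]
t = -5 gives f = -41, negative; keep [-5, -4]
t = -4.5 gives f = -10, negative; keep [-4.5, -4]
t = -4.25 gives f = 1.6562, positive; keep [-4.5, -4.25]
t = -4.375 gives f = -3.8711, negative; keep [-4.375, -4.25]
t = -4.3125 gives f = -1.0337, negative; keep [-4.3125, -4.25]

---+--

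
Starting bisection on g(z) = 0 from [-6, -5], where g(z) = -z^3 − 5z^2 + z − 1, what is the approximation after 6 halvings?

g(-5.5) = 8.625 > 0, so the root lies in [-5.5, -5]
g(-5.25) = 0.640625 > 0, so the root lies in [-5.25, -5]
g(-5.125) = -2.841797 < 0, so the root lies in [-5.25, -5.125]
g(-5.1875) = -1.1418 < 0, so the root lies in [-5.25, -5.1875]
g(-5.21875) = -0.261 < 0, so the root lies in [-5.25, -5.21875]
g(-5.234375) = 0.1872 > 0, so the root lies in [-5.234375, -5.21875]

-5.234375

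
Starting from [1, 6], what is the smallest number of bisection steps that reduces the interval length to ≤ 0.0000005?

Width after n steps is 5/2^n. Need 2^n ≥ 5/0.0000005 = 10000000.
2^23 = 8388608 < 10000000 ≤ 2^24 = 16777216, so n = 24.

24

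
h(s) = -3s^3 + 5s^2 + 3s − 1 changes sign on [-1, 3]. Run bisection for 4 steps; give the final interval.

s = 1 gives h = 4, positive; keep [1, 3]
s = 2 gives h = 1, positive; keep [2, 3]
s = 2.5 gives h = -9.125, negative; keep [2, 2.5]
s = 2.25 gives h = -3.1094, negative; keep [2, 2.25]

[2, 2.25]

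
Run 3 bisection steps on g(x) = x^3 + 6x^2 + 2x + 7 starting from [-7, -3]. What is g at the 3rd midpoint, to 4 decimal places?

midpoint -5: g = 22 > 0 → [-7, -5]
midpoint -6: g = -5 < 0 → [-6, -5]
midpoint -5.5: g = 11.125 > 0 → [-6, -5.5]

11.1250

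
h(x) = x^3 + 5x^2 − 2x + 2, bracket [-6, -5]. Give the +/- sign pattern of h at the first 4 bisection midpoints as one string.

-++-

midpoint -5.5: h = -2.125 < 0 → [-5.5, -5]
midpoint -5.25: h = 5.609375 > 0 → [-5.5, -5.25]
midpoint -5.375: h = 1.916016 > 0 → [-5.5, -5.375]
midpoint -5.4375: h = -0.0603 < 0 → [-5.4375, -5.375]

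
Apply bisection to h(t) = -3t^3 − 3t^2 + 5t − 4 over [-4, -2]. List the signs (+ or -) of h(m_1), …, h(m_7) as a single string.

++++--+

h(-3) = 35 > 0, so the root lies in [-3, -2]
h(-2.5) = 11.625 > 0, so the root lies in [-2.5, -2]
h(-2.25) = 3.734375 > 0, so the root lies in [-2.25, -2]
h(-2.125) = 0.6152 > 0, so the root lies in [-2.125, -2]
h(-2.0625) = -0.7532 < 0, so the root lies in [-2.125, -2.0625]
h(-2.09375) = -0.0844 < 0, so the root lies in [-2.125, -2.09375]
h(-2.109375) = 0.2615 > 0, so the root lies in [-2.109375, -2.09375]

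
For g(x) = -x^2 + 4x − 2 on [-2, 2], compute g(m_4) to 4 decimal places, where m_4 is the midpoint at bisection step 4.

g(0) = -2 < 0, so the root lies in [0, 2]
g(1) = 1 > 0, so the root lies in [0, 1]
g(0.5) = -0.25 < 0, so the root lies in [0.5, 1]
g(0.75) = 0.4375 > 0, so the root lies in [0.5, 0.75]

0.4375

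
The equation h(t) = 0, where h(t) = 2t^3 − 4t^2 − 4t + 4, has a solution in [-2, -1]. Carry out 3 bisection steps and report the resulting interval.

m = -1.5, h(m) = -5.75 (−); new bracket [-1.5, -1]
m = -1.25, h(m) = -1.15625 (−); new bracket [-1.25, -1]
m = -1.125, h(m) = 0.589844 (+); new bracket [-1.25, -1.125]

[-1.25, -1.125]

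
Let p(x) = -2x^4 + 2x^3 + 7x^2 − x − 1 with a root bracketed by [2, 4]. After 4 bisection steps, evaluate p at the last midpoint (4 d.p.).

m = 3, p(m) = -49 (−); new bracket [2, 3]
m = 2.5, p(m) = -6.625 (−); new bracket [2, 2.5]
m = 2.25, p(m) = 3.710938 (+); new bracket [2.25, 2.5]
m = 2.375, p(m) = -0.731 (−); new bracket [2.25, 2.375]

-0.7310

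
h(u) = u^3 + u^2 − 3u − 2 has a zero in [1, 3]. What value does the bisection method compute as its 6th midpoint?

u = 2 gives h = 4, positive; keep [1, 2]
u = 1.5 gives h = -0.875, negative; keep [1.5, 2]
u = 1.75 gives h = 1.171875, positive; keep [1.5, 1.75]
u = 1.625 gives h = 0.0566, positive; keep [1.5, 1.625]
u = 1.5625 gives h = -0.4314, negative; keep [1.5625, 1.625]
u = 1.59375 gives h = -0.193, negative; keep [1.59375, 1.625]

1.59375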